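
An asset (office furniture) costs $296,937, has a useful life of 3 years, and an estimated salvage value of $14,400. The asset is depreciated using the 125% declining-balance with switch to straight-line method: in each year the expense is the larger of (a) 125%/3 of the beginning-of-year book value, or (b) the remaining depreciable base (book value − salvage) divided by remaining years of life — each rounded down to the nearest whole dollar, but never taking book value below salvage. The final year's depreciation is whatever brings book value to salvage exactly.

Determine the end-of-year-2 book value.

Depreciable base = $296,937 − $14,400 = $282,537.
Year 1: DB = ⌊$296,937 × 125%/3⌋ = $123,723; SL = ⌊$282,537/3⌋ = $94,179 → take DB $123,723. Book value $173,214.
Year 2: DB = ⌊$173,214 × 125%/3⌋ = $72,172; SL = ⌊$158,814/2⌋ = $79,407 → take SL $79,407. Book value $93,807.

$93,807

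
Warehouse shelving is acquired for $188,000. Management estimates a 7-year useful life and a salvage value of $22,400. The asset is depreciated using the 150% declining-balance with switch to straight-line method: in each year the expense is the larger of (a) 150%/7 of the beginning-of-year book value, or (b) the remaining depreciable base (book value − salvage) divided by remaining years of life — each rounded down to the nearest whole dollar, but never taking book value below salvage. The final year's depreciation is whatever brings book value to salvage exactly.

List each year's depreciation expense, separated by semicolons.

Depreciable base = $188,000 − $22,400 = $165,600.
Year 1: DB = ⌊$188,000 × 150%/7⌋ = $40,285; SL = ⌊$165,600/7⌋ = $23,657 → take DB $40,285. Book value $147,715.
Year 2: DB = ⌊$147,715 × 150%/7⌋ = $31,653; SL = ⌊$125,315/6⌋ = $20,885 → take DB $31,653. Book value $116,062.
Year 3: DB = ⌊$116,062 × 150%/7⌋ = $24,870; SL = ⌊$93,662/5⌋ = $18,732 → take DB $24,870. Book value $91,192.
Year 4: DB = ⌊$91,192 × 150%/7⌋ = $19,541; SL = ⌊$68,792/4⌋ = $17,198 → take DB $19,541. Book value $71,651.
Year 5: DB = ⌊$71,651 × 150%/7⌋ = $15,353; SL = ⌊$49,251/3⌋ = $16,417 → take SL $16,417. Book value $55,234.
Year 6: DB = ⌊$55,234 × 150%/7⌋ = $11,835; SL = ⌊$32,834/2⌋ = $16,417 → take SL $16,417. Book value $38,817.
Year 7 (final): $38,817 − $22,400 = $16,417. Book value $22,400.

$40,285; $31,653; $24,870; $19,541; $16,417; $16,417; $16,417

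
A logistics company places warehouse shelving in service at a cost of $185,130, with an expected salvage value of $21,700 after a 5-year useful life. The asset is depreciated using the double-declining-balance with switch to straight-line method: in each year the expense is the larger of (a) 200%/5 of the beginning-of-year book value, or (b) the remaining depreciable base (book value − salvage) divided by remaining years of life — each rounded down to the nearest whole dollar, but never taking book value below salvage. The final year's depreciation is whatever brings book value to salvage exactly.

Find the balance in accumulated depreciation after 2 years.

Depreciable base = $185,130 − $21,700 = $163,430.
Year 1: DB = ⌊$185,130 × 200%/5⌋ = $74,052; SL = ⌊$163,430/5⌋ = $32,686 → take DB $74,052. Book value $111,078.
Year 2: DB = ⌊$111,078 × 200%/5⌋ = $44,431; SL = ⌊$89,378/4⌋ = $22,344 → take DB $44,431. Book value $66,647.
Accumulated through year 2 = $185,130 − $66,647 = $118,483.

$118,483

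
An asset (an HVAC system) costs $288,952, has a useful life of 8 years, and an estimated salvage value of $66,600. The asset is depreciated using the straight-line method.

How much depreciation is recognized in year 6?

$27,794

Depreciable base = $288,952 − $66,600 = $222,352.
Annual expense = $222,352 / 8 = $27,794.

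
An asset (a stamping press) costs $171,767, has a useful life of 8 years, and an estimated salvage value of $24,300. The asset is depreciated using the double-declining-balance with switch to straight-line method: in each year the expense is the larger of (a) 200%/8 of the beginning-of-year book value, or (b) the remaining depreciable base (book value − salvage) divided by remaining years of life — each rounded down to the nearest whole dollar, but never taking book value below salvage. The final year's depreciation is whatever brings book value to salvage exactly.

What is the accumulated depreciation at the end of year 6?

Depreciable base = $171,767 − $24,300 = $147,467.
Year 1: DB = ⌊$171,767 × 200%/8⌋ = $42,941; SL = ⌊$147,467/8⌋ = $18,433 → take DB $42,941. Book value $128,826.
Year 2: DB = ⌊$128,826 × 200%/8⌋ = $32,206; SL = ⌊$104,526/7⌋ = $14,932 → take DB $32,206. Book value $96,620.
Year 3: DB = ⌊$96,620 × 200%/8⌋ = $24,155; SL = ⌊$72,320/6⌋ = $12,053 → take DB $24,155. Book value $72,465.
Year 4: DB = ⌊$72,465 × 200%/8⌋ = $18,116; SL = ⌊$48,165/5⌋ = $9,633 → take DB $18,116. Book value $54,349.
Year 5: DB = ⌊$54,349 × 200%/8⌋ = $13,587; SL = ⌊$30,049/4⌋ = $7,512 → take DB $13,587. Book value $40,762.
Year 6: DB = ⌊$40,762 × 200%/8⌋ = $10,190; SL = ⌊$16,462/3⌋ = $5,487 → take DB $10,190. Book value $30,572.
Accumulated through year 6 = $171,767 − $30,572 = $141,195.

$141,195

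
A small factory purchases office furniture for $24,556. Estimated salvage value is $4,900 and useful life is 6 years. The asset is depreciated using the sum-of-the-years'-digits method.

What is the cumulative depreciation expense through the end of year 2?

Depreciable base = $24,556 − $4,900 = $19,656.
Sum of the years' digits = 6+5+4+3+2+1 = 21.
Year 1: $19,656 × 6/21 = $5,616. Book value $18,940.
Year 2: $19,656 × 5/21 = $4,680. Book value $14,260.
Accumulated through year 2 = $24,556 − $14,260 = $10,296.

$10,296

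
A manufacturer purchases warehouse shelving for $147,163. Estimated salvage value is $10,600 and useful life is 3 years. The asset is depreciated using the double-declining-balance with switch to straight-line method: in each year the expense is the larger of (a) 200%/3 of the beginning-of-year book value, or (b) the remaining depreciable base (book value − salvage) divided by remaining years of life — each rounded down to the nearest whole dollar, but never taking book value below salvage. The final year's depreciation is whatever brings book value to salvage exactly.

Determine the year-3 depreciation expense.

$5,752

Depreciable base = $147,163 − $10,600 = $136,563.
Year 1: DB = ⌊$147,163 × 200%/3⌋ = $98,108; SL = ⌊$136,563/3⌋ = $45,521 → take DB $98,108. Book value $49,055.
Year 2: DB = ⌊$49,055 × 200%/3⌋ = $32,703; SL = ⌊$38,455/2⌋ = $19,227 → take DB $32,703. Book value $16,352.
Year 3 (final): $16,352 − $10,600 = $5,752. Book value $10,600.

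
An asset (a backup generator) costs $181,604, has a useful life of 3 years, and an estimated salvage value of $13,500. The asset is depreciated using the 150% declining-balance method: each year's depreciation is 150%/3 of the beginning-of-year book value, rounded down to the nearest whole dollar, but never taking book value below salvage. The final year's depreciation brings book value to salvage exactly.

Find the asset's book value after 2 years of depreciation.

$45,401

Depreciable base = $181,604 − $13,500 = $168,104.
Year 1: ⌊$181,604 × 150%/3⌋ = $90,802. Book value $90,802.
Year 2: ⌊$90,802 × 150%/3⌋ = $45,401. Book value $45,401.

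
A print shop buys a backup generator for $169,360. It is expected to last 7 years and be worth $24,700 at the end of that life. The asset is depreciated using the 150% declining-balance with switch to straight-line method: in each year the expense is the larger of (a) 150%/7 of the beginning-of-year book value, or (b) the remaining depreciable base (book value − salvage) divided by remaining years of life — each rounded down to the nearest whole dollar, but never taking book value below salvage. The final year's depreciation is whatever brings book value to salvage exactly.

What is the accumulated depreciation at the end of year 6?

$131,651

Depreciable base = $169,360 − $24,700 = $144,660.
Year 1: DB = ⌊$169,360 × 150%/7⌋ = $36,291; SL = ⌊$144,660/7⌋ = $20,665 → take DB $36,291. Book value $133,069.
Year 2: DB = ⌊$133,069 × 150%/7⌋ = $28,514; SL = ⌊$108,369/6⌋ = $18,061 → take DB $28,514. Book value $104,555.
Year 3: DB = ⌊$104,555 × 150%/7⌋ = $22,404; SL = ⌊$79,855/5⌋ = $15,971 → take DB $22,404. Book value $82,151.
Year 4: DB = ⌊$82,151 × 150%/7⌋ = $17,603; SL = ⌊$57,451/4⌋ = $14,362 → take DB $17,603. Book value $64,548.
Year 5: DB = ⌊$64,548 × 150%/7⌋ = $13,831; SL = ⌊$39,848/3⌋ = $13,282 → take DB $13,831. Book value $50,717.
Year 6: DB = ⌊$50,717 × 150%/7⌋ = $10,867; SL = ⌊$26,017/2⌋ = $13,008 → take SL $13,008. Book value $37,709.
Accumulated through year 6 = $169,360 − $37,709 = $131,651.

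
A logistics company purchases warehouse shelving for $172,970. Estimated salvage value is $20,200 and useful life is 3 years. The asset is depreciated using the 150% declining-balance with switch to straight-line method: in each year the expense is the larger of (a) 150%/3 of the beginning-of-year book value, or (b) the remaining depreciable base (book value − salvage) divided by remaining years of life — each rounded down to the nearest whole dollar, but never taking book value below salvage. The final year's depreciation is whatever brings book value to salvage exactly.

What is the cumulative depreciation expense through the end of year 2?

Depreciable base = $172,970 − $20,200 = $152,770.
Year 1: DB = ⌊$172,970 × 150%/3⌋ = $86,485; SL = ⌊$152,770/3⌋ = $50,923 → take DB $86,485. Book value $86,485.
Year 2: DB = ⌊$86,485 × 150%/3⌋ = $43,242; SL = ⌊$66,285/2⌋ = $33,142 → take DB $43,242. Book value $43,243.
Accumulated through year 2 = $172,970 − $43,243 = $129,727.

$129,727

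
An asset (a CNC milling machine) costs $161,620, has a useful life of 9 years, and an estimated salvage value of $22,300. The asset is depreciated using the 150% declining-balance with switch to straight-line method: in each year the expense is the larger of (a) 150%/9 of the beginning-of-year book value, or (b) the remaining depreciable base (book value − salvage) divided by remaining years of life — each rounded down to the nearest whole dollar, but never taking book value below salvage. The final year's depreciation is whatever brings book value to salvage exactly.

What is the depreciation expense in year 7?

Depreciable base = $161,620 − $22,300 = $139,320.
Year 1: DB = ⌊$161,620 × 150%/9⌋ = $26,936; SL = ⌊$139,320/9⌋ = $15,480 → take DB $26,936. Book value $134,684.
Year 2: DB = ⌊$134,684 × 150%/9⌋ = $22,447; SL = ⌊$112,384/8⌋ = $14,048 → take DB $22,447. Book value $112,237.
Year 3: DB = ⌊$112,237 × 150%/9⌋ = $18,706; SL = ⌊$89,937/7⌋ = $12,848 → take DB $18,706. Book value $93,531.
Year 4: DB = ⌊$93,531 × 150%/9⌋ = $15,588; SL = ⌊$71,231/6⌋ = $11,871 → take DB $15,588. Book value $77,943.
Year 5: DB = ⌊$77,943 × 150%/9⌋ = $12,990; SL = ⌊$55,643/5⌋ = $11,128 → take DB $12,990. Book value $64,953.
Year 6: DB = ⌊$64,953 × 150%/9⌋ = $10,825; SL = ⌊$42,653/4⌋ = $10,663 → take DB $10,825. Book value $54,128.
Year 7: DB = ⌊$54,128 × 150%/9⌋ = $9,021; SL = ⌊$31,828/3⌋ = $10,609 → take SL $10,609. Book value $43,519.

$10,609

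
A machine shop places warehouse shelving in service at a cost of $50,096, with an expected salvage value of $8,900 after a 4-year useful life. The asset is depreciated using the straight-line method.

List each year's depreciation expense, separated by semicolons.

Depreciable base = $50,096 − $8,900 = $41,196.
Annual expense = $41,196 / 4 = $10,299.
End of year 1: book value $39,797.
End of year 2: book value $29,498.
End of year 3: book value $19,199.
End of year 4: book value $8,900.

$10,299; $10,299; $10,299; $10,299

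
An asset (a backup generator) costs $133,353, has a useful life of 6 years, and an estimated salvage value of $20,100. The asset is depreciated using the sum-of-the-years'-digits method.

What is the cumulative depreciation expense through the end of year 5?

$107,860

Depreciable base = $133,353 − $20,100 = $113,253.
Sum of the years' digits = 6+5+4+3+2+1 = 21.
Year 1: $113,253 × 6/21 = $32,358. Book value $100,995.
Year 2: $113,253 × 5/21 = $26,965. Book value $74,030.
Year 3: $113,253 × 4/21 = $21,572. Book value $52,458.
Year 4: $113,253 × 3/21 = $16,179. Book value $36,279.
Year 5: $113,253 × 2/21 = $10,786. Book value $25,493.
Accumulated through year 5 = $133,353 − $25,493 = $107,860.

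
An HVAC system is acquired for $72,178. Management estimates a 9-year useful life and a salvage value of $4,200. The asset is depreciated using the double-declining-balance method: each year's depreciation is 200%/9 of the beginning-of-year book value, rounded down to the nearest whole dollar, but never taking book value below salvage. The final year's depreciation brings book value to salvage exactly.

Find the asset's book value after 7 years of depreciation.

Depreciable base = $72,178 − $4,200 = $67,978.
Year 1: ⌊$72,178 × 200%/9⌋ = $16,039. Book value $56,139.
Year 2: ⌊$56,139 × 200%/9⌋ = $12,475. Book value $43,664.
Year 3: ⌊$43,664 × 200%/9⌋ = $9,703. Book value $33,961.
Year 4: ⌊$33,961 × 200%/9⌋ = $7,546. Book value $26,415.
Year 5: ⌊$26,415 × 200%/9⌋ = $5,870. Book value $20,545.
Year 6: ⌊$20,545 × 200%/9⌋ = $4,565. Book value $15,980.
Year 7: ⌊$15,980 × 200%/9⌋ = $3,551. Book value $12,429.

$12,429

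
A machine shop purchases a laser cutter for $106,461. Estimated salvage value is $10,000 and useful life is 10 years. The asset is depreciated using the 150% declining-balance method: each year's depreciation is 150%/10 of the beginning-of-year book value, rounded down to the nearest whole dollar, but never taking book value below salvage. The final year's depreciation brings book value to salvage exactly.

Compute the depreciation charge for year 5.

Depreciable base = $106,461 − $10,000 = $96,461.
Year 1: ⌊$106,461 × 150%/10⌋ = $15,969. Book value $90,492.
Year 2: ⌊$90,492 × 150%/10⌋ = $13,573. Book value $76,919.
Year 3: ⌊$76,919 × 150%/10⌋ = $11,537. Book value $65,382.
Year 4: ⌊$65,382 × 150%/10⌋ = $9,807. Book value $55,575.
Year 5: ⌊$55,575 × 150%/10⌋ = $8,336. Book value $47,239.

$8,336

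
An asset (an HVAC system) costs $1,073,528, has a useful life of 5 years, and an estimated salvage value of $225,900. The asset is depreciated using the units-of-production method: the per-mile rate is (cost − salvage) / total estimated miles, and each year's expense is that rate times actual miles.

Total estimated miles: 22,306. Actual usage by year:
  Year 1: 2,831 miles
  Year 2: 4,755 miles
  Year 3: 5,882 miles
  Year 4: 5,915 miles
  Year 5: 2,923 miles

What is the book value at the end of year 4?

$336,974

Depreciable base = $1,073,528 − $225,900 = $847,628.
Rate = $847,628 / 22,306 miles = $38 per mile.
Year 1: 2,831 × $38 = $107,578. Book value $965,950.
Year 2: 4,755 × $38 = $180,690. Book value $785,260.
Year 3: 5,882 × $38 = $223,516. Book value $561,744.
Year 4: 5,915 × $38 = $224,770. Book value $336,974.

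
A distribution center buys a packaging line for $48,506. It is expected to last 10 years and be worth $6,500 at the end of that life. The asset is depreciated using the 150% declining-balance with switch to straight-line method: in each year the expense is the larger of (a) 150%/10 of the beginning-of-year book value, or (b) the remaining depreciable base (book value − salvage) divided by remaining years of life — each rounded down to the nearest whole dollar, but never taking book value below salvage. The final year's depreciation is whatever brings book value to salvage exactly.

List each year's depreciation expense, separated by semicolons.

Depreciable base = $48,506 − $6,500 = $42,006.
Year 1: DB = ⌊$48,506 × 150%/10⌋ = $7,275; SL = ⌊$42,006/10⌋ = $4,200 → take DB $7,275. Book value $41,231.
Year 2: DB = ⌊$41,231 × 150%/10⌋ = $6,184; SL = ⌊$34,731/9⌋ = $3,859 → take DB $6,184. Book value $35,047.
Year 3: DB = ⌊$35,047 × 150%/10⌋ = $5,257; SL = ⌊$28,547/8⌋ = $3,568 → take DB $5,257. Book value $29,790.
Year 4: DB = ⌊$29,790 × 150%/10⌋ = $4,468; SL = ⌊$23,290/7⌋ = $3,327 → take DB $4,468. Book value $25,322.
Year 5: DB = ⌊$25,322 × 150%/10⌋ = $3,798; SL = ⌊$18,822/6⌋ = $3,137 → take DB $3,798. Book value $21,524.
Year 6: DB = ⌊$21,524 × 150%/10⌋ = $3,228; SL = ⌊$15,024/5⌋ = $3,004 → take DB $3,228. Book value $18,296.
Year 7: DB = ⌊$18,296 × 150%/10⌋ = $2,744; SL = ⌊$11,796/4⌋ = $2,949 → take SL $2,949. Book value $15,347.
Year 8: DB = ⌊$15,347 × 150%/10⌋ = $2,302; SL = ⌊$8,847/3⌋ = $2,949 → take SL $2,949. Book value $12,398.
Year 9: DB = ⌊$12,398 × 150%/10⌋ = $1,859; SL = ⌊$5,898/2⌋ = $2,949 → take SL $2,949. Book value $9,449.
Year 10 (final): $9,449 − $6,500 = $2,949. Book value $6,500.

$7,275; $6,184; $5,257; $4,468; $3,798; $3,228; $2,949; $2,949; $2,949; $2,949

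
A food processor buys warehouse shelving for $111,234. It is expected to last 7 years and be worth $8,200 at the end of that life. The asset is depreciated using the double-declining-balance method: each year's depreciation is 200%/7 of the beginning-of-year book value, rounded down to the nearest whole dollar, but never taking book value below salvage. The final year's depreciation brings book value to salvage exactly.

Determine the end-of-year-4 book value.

$28,956

Depreciable base = $111,234 − $8,200 = $103,034.
Year 1: ⌊$111,234 × 200%/7⌋ = $31,781. Book value $79,453.
Year 2: ⌊$79,453 × 200%/7⌋ = $22,700. Book value $56,753.
Year 3: ⌊$56,753 × 200%/7⌋ = $16,215. Book value $40,538.
Year 4: ⌊$40,538 × 200%/7⌋ = $11,582. Book value $28,956.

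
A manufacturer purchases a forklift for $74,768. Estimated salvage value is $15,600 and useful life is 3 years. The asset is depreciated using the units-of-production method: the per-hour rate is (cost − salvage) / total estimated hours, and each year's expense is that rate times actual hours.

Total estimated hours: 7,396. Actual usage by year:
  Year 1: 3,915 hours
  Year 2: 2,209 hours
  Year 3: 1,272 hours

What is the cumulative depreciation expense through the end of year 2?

$48,992

Depreciable base = $74,768 − $15,600 = $59,168.
Rate = $59,168 / 7,396 hours = $8 per hour.
Year 1: 3,915 × $8 = $31,320. Book value $43,448.
Year 2: 2,209 × $8 = $17,672. Book value $25,776.
Accumulated through year 2 = $74,768 − $25,776 = $48,992.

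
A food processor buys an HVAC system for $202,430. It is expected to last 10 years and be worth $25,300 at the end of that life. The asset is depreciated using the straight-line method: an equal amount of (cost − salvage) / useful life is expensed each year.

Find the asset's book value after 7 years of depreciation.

Depreciable base = $202,430 − $25,300 = $177,130.
Annual expense = $177,130 / 10 = $17,713.
End of year 1: book value $184,717.
End of year 2: book value $167,004.
End of year 3: book value $149,291.
End of year 4: book value $131,578.
End of year 5: book value $113,865.
End of year 6: book value $96,152.
End of year 7: book value $78,439.

$78,439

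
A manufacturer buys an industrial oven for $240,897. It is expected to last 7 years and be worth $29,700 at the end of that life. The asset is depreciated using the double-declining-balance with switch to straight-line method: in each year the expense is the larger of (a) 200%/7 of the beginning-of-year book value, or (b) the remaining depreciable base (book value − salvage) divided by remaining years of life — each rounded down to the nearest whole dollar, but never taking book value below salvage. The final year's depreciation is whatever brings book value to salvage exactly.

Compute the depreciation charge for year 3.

$35,116

Depreciable base = $240,897 − $29,700 = $211,197.
Year 1: DB = ⌊$240,897 × 200%/7⌋ = $68,827; SL = ⌊$211,197/7⌋ = $30,171 → take DB $68,827. Book value $172,070.
Year 2: DB = ⌊$172,070 × 200%/7⌋ = $49,162; SL = ⌊$142,370/6⌋ = $23,728 → take DB $49,162. Book value $122,908.
Year 3: DB = ⌊$122,908 × 200%/7⌋ = $35,116; SL = ⌊$93,208/5⌋ = $18,641 → take DB $35,116. Book value $87,792.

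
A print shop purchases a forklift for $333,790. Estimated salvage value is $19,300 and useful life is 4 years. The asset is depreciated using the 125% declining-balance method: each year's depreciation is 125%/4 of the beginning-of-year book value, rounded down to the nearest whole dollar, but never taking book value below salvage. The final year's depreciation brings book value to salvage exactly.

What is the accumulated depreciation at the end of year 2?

Depreciable base = $333,790 − $19,300 = $314,490.
Year 1: ⌊$333,790 × 125%/4⌋ = $104,309. Book value $229,481.
Year 2: ⌊$229,481 × 125%/4⌋ = $71,712. Book value $157,769.
Accumulated through year 2 = $333,790 − $157,769 = $176,021.

$176,021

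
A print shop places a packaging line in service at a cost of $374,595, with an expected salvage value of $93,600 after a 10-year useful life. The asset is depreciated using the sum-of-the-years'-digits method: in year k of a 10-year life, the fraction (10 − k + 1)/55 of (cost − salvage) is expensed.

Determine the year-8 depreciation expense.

Depreciable base = $374,595 − $93,600 = $280,995.
Sum of the years' digits = 10+9+8+7+6+5+4+3+2+1 = 55.
Year 1: $280,995 × 10/55 = $51,090. Book value $323,505.
Year 2: $280,995 × 9/55 = $45,981. Book value $277,524.
Year 3: $280,995 × 8/55 = $40,872. Book value $236,652.
Year 4: $280,995 × 7/55 = $35,763. Book value $200,889.
Year 5: $280,995 × 6/55 = $30,654. Book value $170,235.
Year 6: $280,995 × 5/55 = $25,545. Book value $144,690.
Year 7: $280,995 × 4/55 = $20,436. Book value $124,254.
Year 8: $280,995 × 3/55 = $15,327. Book value $108,927.

$15,327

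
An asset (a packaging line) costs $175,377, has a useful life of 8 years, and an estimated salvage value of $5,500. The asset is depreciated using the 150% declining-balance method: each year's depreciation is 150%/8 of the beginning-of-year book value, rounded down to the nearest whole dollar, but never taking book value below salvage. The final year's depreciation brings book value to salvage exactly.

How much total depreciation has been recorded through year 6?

Depreciable base = $175,377 − $5,500 = $169,877.
Year 1: ⌊$175,377 × 150%/8⌋ = $32,883. Book value $142,494.
Year 2: ⌊$142,494 × 150%/8⌋ = $26,717. Book value $115,777.
Year 3: ⌊$115,777 × 150%/8⌋ = $21,708. Book value $94,069.
Year 4: ⌊$94,069 × 150%/8⌋ = $17,637. Book value $76,432.
Year 5: ⌊$76,432 × 150%/8⌋ = $14,331. Book value $62,101.
Year 6: ⌊$62,101 × 150%/8⌋ = $11,643. Book value $50,458.
Accumulated through year 6 = $175,377 − $50,458 = $124,919.

$124,919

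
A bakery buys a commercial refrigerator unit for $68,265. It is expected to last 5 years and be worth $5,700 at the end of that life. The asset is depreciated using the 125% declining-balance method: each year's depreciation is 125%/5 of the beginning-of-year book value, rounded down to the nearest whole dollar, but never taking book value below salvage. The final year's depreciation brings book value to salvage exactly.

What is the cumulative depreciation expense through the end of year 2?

$29,865

Depreciable base = $68,265 − $5,700 = $62,565.
Year 1: ⌊$68,265 × 125%/5⌋ = $17,066. Book value $51,199.
Year 2: ⌊$51,199 × 125%/5⌋ = $12,799. Book value $38,400.
Accumulated through year 2 = $68,265 − $38,400 = $29,865.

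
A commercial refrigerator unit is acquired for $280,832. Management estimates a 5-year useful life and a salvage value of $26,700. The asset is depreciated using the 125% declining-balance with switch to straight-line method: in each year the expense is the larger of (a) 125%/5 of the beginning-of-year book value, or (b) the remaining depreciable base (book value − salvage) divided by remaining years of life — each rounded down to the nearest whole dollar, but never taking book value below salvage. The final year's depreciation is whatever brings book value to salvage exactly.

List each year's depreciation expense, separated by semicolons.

Depreciable base = $280,832 − $26,700 = $254,132.
Year 1: DB = ⌊$280,832 × 125%/5⌋ = $70,208; SL = ⌊$254,132/5⌋ = $50,826 → take DB $70,208. Book value $210,624.
Year 2: DB = ⌊$210,624 × 125%/5⌋ = $52,656; SL = ⌊$183,924/4⌋ = $45,981 → take DB $52,656. Book value $157,968.
Year 3: DB = ⌊$157,968 × 125%/5⌋ = $39,492; SL = ⌊$131,268/3⌋ = $43,756 → take SL $43,756. Book value $114,212.
Year 4: DB = ⌊$114,212 × 125%/5⌋ = $28,553; SL = ⌊$87,512/2⌋ = $43,756 → take SL $43,756. Book value $70,456.
Year 5 (final): $70,456 − $26,700 = $43,756. Book value $26,700.

$70,208; $52,656; $43,756; $43,756; $43,756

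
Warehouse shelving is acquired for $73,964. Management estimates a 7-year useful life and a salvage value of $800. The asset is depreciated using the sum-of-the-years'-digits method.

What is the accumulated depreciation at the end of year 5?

Depreciable base = $73,964 − $800 = $73,164.
Sum of the years' digits = 7+6+5+4+3+2+1 = 28.
Year 1: $73,164 × 7/28 = $18,291. Book value $55,673.
Year 2: $73,164 × 6/28 = $15,678. Book value $39,995.
Year 3: $73,164 × 5/28 = $13,065. Book value $26,930.
Year 4: $73,164 × 4/28 = $10,452. Book value $16,478.
Year 5: $73,164 × 3/28 = $7,839. Book value $8,639.
Accumulated through year 5 = $73,964 − $8,639 = $65,325.

$65,325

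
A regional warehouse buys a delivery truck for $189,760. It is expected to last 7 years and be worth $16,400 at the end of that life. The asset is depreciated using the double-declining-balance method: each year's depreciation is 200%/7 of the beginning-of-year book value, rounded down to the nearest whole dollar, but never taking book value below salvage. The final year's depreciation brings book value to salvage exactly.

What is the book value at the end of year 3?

Depreciable base = $189,760 − $16,400 = $173,360.
Year 1: ⌊$189,760 × 200%/7⌋ = $54,217. Book value $135,543.
Year 2: ⌊$135,543 × 200%/7⌋ = $38,726. Book value $96,817.
Year 3: ⌊$96,817 × 200%/7⌋ = $27,662. Book value $69,155.

$69,155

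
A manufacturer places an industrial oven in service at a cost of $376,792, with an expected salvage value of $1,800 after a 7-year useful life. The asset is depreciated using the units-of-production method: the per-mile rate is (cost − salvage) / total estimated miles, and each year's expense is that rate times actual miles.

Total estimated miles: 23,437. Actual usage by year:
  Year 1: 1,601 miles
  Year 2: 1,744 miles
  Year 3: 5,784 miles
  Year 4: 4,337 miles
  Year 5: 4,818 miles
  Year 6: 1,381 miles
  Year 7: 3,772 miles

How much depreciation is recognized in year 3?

Depreciable base = $376,792 − $1,800 = $374,992.
Rate = $374,992 / 23,437 miles = $16 per mile.
Year 1: 1,601 × $16 = $25,616. Book value $351,176.
Year 2: 1,744 × $16 = $27,904. Book value $323,272.
Year 3: 5,784 × $16 = $92,544. Book value $230,728.

$92,544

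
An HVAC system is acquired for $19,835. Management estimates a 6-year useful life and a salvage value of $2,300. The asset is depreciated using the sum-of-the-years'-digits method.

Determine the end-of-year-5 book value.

$3,135

Depreciable base = $19,835 − $2,300 = $17,535.
Sum of the years' digits = 6+5+4+3+2+1 = 21.
Year 1: $17,535 × 6/21 = $5,010. Book value $14,825.
Year 2: $17,535 × 5/21 = $4,175. Book value $10,650.
Year 3: $17,535 × 4/21 = $3,340. Book value $7,310.
Year 4: $17,535 × 3/21 = $2,505. Book value $4,805.
Year 5: $17,535 × 2/21 = $1,670. Book value $3,135.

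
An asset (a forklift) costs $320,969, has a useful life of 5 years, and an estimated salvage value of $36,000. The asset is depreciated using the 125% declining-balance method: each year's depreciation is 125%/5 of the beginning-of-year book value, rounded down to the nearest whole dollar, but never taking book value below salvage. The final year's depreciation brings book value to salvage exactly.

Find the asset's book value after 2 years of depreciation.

$180,546

Depreciable base = $320,969 − $36,000 = $284,969.
Year 1: ⌊$320,969 × 125%/5⌋ = $80,242. Book value $240,727.
Year 2: ⌊$240,727 × 125%/5⌋ = $60,181. Book value $180,546.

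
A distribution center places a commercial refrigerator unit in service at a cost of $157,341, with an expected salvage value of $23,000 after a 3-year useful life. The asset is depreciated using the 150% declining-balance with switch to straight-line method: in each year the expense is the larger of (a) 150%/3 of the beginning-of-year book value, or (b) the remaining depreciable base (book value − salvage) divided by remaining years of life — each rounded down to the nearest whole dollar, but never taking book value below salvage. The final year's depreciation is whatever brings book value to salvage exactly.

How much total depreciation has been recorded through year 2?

Depreciable base = $157,341 − $23,000 = $134,341.
Year 1: DB = ⌊$157,341 × 150%/3⌋ = $78,670; SL = ⌊$134,341/3⌋ = $44,780 → take DB $78,670. Book value $78,671.
Year 2: DB = ⌊$78,671 × 150%/3⌋ = $39,335; SL = ⌊$55,671/2⌋ = $27,835 → take DB $39,335. Book value $39,336.
Accumulated through year 2 = $157,341 − $39,336 = $118,005.

$118,005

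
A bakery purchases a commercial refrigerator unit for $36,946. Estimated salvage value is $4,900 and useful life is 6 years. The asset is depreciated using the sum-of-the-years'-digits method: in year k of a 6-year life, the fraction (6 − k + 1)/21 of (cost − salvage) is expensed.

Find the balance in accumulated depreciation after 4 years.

Depreciable base = $36,946 − $4,900 = $32,046.
Sum of the years' digits = 6+5+4+3+2+1 = 21.
Year 1: $32,046 × 6/21 = $9,156. Book value $27,790.
Year 2: $32,046 × 5/21 = $7,630. Book value $20,160.
Year 3: $32,046 × 4/21 = $6,104. Book value $14,056.
Year 4: $32,046 × 3/21 = $4,578. Book value $9,478.
Accumulated through year 4 = $36,946 − $9,478 = $27,468.

$27,468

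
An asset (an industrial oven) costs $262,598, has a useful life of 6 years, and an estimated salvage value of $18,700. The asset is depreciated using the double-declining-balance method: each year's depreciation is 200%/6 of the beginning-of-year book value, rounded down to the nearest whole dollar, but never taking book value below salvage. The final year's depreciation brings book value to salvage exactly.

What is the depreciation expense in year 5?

Depreciable base = $262,598 − $18,700 = $243,898.
Year 1: ⌊$262,598 × 200%/6⌋ = $87,532. Book value $175,066.
Year 2: ⌊$175,066 × 200%/6⌋ = $58,355. Book value $116,711.
Year 3: ⌊$116,711 × 200%/6⌋ = $38,903. Book value $77,808.
Year 4: ⌊$77,808 × 200%/6⌋ = $25,936. Book value $51,872.
Year 5: ⌊$51,872 × 200%/6⌋ = $17,290. Book value $34,582.

$17,290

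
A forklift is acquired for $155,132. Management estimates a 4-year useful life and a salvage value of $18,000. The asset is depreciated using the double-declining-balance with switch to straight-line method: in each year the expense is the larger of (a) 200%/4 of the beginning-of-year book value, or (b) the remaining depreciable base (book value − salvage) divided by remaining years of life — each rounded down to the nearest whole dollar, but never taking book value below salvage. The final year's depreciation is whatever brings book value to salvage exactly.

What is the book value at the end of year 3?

Depreciable base = $155,132 − $18,000 = $137,132.
Year 1: DB = ⌊$155,132 × 200%/4⌋ = $77,566; SL = ⌊$137,132/4⌋ = $34,283 → take DB $77,566. Book value $77,566.
Year 2: DB = ⌊$77,566 × 200%/4⌋ = $38,783; SL = ⌊$59,566/3⌋ = $19,855 → take DB $38,783. Book value $38,783.
Year 3: DB = ⌊$38,783 × 200%/4⌋ = $19,391; SL = ⌊$20,783/2⌋ = $10,391 → take DB $19,391. Book value $19,392.

$19,392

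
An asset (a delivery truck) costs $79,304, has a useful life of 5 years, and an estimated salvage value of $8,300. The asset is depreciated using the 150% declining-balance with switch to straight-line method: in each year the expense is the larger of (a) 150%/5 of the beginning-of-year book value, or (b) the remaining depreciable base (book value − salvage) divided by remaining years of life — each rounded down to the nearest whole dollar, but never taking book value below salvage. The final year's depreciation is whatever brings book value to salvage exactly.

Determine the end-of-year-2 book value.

$38,860

Depreciable base = $79,304 − $8,300 = $71,004.
Year 1: DB = ⌊$79,304 × 150%/5⌋ = $23,791; SL = ⌊$71,004/5⌋ = $14,200 → take DB $23,791. Book value $55,513.
Year 2: DB = ⌊$55,513 × 150%/5⌋ = $16,653; SL = ⌊$47,213/4⌋ = $11,803 → take DB $16,653. Book value $38,860.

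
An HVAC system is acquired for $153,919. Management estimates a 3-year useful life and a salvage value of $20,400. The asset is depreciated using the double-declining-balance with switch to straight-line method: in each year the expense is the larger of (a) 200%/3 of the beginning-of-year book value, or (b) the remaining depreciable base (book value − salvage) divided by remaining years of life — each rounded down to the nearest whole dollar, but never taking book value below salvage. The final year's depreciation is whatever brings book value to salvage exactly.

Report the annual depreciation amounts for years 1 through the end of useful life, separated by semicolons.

$102,612; $30,907; $0

Depreciable base = $153,919 − $20,400 = $133,519.
Year 1: DB = ⌊$153,919 × 200%/3⌋ = $102,612; SL = ⌊$133,519/3⌋ = $44,506 → take DB $102,612. Book value $51,307.
Year 2: DB = ⌊$51,307 × 200%/3⌋ = $34,204; SL = ⌊$30,907/2⌋ = $15,453 → take DB $34,204, capped at $30,907. Book value $20,400.
Year 3 (final): $20,400 − $20,400 = $0. Book value $20,400.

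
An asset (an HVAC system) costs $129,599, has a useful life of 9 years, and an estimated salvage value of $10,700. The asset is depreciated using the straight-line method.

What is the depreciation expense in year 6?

$13,211

Depreciable base = $129,599 − $10,700 = $118,899.
Annual expense = $118,899 / 9 = $13,211.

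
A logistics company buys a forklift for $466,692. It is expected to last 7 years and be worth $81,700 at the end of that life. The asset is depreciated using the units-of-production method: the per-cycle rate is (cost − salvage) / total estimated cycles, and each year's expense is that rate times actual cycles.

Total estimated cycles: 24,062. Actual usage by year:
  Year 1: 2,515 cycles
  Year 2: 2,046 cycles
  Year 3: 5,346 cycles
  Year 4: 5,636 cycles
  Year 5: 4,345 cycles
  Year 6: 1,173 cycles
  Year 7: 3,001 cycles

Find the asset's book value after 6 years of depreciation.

$129,716

Depreciable base = $466,692 − $81,700 = $384,992.
Rate = $384,992 / 24,062 cycles = $16 per cycle.
Year 1: 2,515 × $16 = $40,240. Book value $426,452.
Year 2: 2,046 × $16 = $32,736. Book value $393,716.
Year 3: 5,346 × $16 = $85,536. Book value $308,180.
Year 4: 5,636 × $16 = $90,176. Book value $218,004.
Year 5: 4,345 × $16 = $69,520. Book value $148,484.
Year 6: 1,173 × $16 = $18,768. Book value $129,716.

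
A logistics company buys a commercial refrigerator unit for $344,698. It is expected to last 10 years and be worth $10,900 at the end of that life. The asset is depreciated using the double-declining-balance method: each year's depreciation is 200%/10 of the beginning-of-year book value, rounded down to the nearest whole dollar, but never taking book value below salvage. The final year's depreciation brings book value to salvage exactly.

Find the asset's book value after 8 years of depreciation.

$57,832

Depreciable base = $344,698 − $10,900 = $333,798.
Year 1: ⌊$344,698 × 200%/10⌋ = $68,939. Book value $275,759.
Year 2: ⌊$275,759 × 200%/10⌋ = $55,151. Book value $220,608.
Year 3: ⌊$220,608 × 200%/10⌋ = $44,121. Book value $176,487.
Year 4: ⌊$176,487 × 200%/10⌋ = $35,297. Book value $141,190.
Year 5: ⌊$141,190 × 200%/10⌋ = $28,238. Book value $112,952.
Year 6: ⌊$112,952 × 200%/10⌋ = $22,590. Book value $90,362.
Year 7: ⌊$90,362 × 200%/10⌋ = $18,072. Book value $72,290.
Year 8: ⌊$72,290 × 200%/10⌋ = $14,458. Book value $57,832.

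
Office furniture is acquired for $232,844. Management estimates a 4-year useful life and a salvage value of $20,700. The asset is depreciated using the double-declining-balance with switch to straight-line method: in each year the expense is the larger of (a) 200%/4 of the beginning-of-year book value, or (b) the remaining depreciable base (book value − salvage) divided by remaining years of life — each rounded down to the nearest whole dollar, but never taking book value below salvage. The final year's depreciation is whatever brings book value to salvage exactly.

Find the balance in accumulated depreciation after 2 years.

Depreciable base = $232,844 − $20,700 = $212,144.
Year 1: DB = ⌊$232,844 × 200%/4⌋ = $116,422; SL = ⌊$212,144/4⌋ = $53,036 → take DB $116,422. Book value $116,422.
Year 2: DB = ⌊$116,422 × 200%/4⌋ = $58,211; SL = ⌊$95,722/3⌋ = $31,907 → take DB $58,211. Book value $58,211.
Accumulated through year 2 = $232,844 − $58,211 = $174,633.

$174,633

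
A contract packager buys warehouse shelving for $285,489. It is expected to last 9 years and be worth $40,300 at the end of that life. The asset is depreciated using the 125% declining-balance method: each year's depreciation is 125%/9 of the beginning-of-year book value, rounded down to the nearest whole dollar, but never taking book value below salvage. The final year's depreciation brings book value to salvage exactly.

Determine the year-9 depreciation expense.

$46,012

Depreciable base = $285,489 − $40,300 = $245,189.
Year 1: ⌊$285,489 × 125%/9⌋ = $39,651. Book value $245,838.
Year 2: ⌊$245,838 × 125%/9⌋ = $34,144. Book value $211,694.
Year 3: ⌊$211,694 × 125%/9⌋ = $29,401. Book value $182,293.
Year 4: ⌊$182,293 × 125%/9⌋ = $25,318. Book value $156,975.
Year 5: ⌊$156,975 × 125%/9⌋ = $21,802. Book value $135,173.
Year 6: ⌊$135,173 × 125%/9⌋ = $18,774. Book value $116,399.
Year 7: ⌊$116,399 × 125%/9⌋ = $16,166. Book value $100,233.
Year 8: ⌊$100,233 × 125%/9⌋ = $13,921. Book value $86,312.
Year 9 (final): $86,312 − $40,300 = $46,012. Book value $40,300.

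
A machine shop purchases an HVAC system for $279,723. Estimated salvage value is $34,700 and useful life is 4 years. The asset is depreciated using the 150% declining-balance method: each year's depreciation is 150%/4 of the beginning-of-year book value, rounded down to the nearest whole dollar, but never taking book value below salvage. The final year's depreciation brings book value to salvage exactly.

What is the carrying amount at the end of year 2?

$109,267

Depreciable base = $279,723 − $34,700 = $245,023.
Year 1: ⌊$279,723 × 150%/4⌋ = $104,896. Book value $174,827.
Year 2: ⌊$174,827 × 150%/4⌋ = $65,560. Book value $109,267.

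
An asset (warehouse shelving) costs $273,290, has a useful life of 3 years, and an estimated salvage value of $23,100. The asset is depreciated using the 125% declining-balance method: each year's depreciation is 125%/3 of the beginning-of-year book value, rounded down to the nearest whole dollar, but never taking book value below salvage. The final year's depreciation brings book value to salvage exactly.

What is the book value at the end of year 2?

$92,995

Depreciable base = $273,290 − $23,100 = $250,190.
Year 1: ⌊$273,290 × 125%/3⌋ = $113,870. Book value $159,420.
Year 2: ⌊$159,420 × 125%/3⌋ = $66,425. Book value $92,995.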